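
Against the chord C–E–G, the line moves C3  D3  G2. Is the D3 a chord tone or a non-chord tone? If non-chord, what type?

The harmony at that moment is C major triad (C, E, G); D3 is not a chord tone.
It is approached by step up from C3 and left by leap down to G2.
Step in, leap out — an escape tone.

Non-chord tone — an escape tone.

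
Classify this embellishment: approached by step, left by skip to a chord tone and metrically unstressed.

Escape tone.

Approach: by step. Departure: by leap. Metric position: weak.
Step in, leap out, from a weak position — an escape tone (échappée). (It is the mirror image of the appoggiatura, which leaps in and steps out on a strong beat.)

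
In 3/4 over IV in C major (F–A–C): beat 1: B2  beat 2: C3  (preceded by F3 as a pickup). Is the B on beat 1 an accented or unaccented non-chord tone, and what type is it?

Accented appoggiatura.

The harmony at that moment is F major triad (F, A, C); B2 is not a chord tone.
It is approached by leap down from F3 and left by step up to C3.
Leap in, step out — an appoggiatura.
It falls on the downbeat, so it is accented.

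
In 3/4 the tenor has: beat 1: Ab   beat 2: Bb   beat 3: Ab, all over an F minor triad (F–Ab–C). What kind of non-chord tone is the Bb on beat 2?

Upper neighbor tone.

The harmony at that moment is F minor triad (F, Ab, C); Bb is not a chord tone.
It is approached by step up from Ab and left by step down to Ab.
Step away and step back to the same note — a neighbor tone (upper neighbor).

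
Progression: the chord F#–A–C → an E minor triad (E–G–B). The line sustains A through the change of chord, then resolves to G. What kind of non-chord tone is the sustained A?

The harmony at that moment is E minor triad (E, G, B); A is not a chord tone.
It is held over (the same pitch as the preceding A) and left by step down to G.
Held over from the previous chord and resolving down by step — a suspension.

A is a suspension.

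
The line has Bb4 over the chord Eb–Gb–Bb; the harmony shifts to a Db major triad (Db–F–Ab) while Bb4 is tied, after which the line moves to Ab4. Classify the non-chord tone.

Bb4 is a suspension.

The harmony at that moment is Db major triad (Db, F, Ab); Bb4 is not a chord tone.
It is held over (the same pitch as the preceding Bb4) and left by step down to Ab4.
Held over from the previous chord and resolving down by step — a suspension.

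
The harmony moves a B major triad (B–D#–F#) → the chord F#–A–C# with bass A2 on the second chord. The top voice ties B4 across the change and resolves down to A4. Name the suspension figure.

9–8 suspension.

At the second chord the bass is A2. The suspended B4 lies a ninth above the bass; after resolving down by step to A4, the interval above the bass becomes an octave.
Suspension figures are named by those two intervals: 9–8.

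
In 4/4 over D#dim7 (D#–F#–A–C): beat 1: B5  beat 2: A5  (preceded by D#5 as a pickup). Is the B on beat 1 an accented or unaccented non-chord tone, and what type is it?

The harmony at that moment is D# diminished seventh chord (D#, F#, A, C); B5 is not a chord tone.
It is approached by leap up from D#5 and left by step down to A5.
Leap in, step out — an appoggiatura.
It falls on the downbeat, so it is accented.

Accented appoggiatura.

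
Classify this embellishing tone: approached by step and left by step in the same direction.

Passing tone.

Approach: by step. Departure: by step, continuing in the same direction.
Stepwise on both sides with no change of direction means the note fills in the space between two different chord tones — a passing tone. (Had it turned back to its starting note it would be a neighbor tone instead.)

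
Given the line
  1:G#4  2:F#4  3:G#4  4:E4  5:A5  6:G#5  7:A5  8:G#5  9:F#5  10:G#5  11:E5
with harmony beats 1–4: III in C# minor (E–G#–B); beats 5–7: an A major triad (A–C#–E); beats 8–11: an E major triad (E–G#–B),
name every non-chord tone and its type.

The harmony at that moment is E major triad (E, G#, B); F#4 is not a chord tone.
It is approached by step down from G#4 and left by step up to G#4.
Step away and step back to the same note — a neighbor tone (lower neighbor).
The harmony at that moment is A major triad (A, C#, E); G#5 is not a chord tone.
It is approached by step down from A5 and left by step up to A5.
Step away and step back to the same note — a neighbor tone (lower neighbor).
The harmony at that moment is E major triad (E, G#, B); F#5 is not a chord tone.
It is approached by step down from G#5 and left by step up to G#5.
Step away and step back to the same note — a neighbor tone (lower neighbor).

F#4 (beat 2) — neighbor tone; G#5 (beat 6) — neighbor tone; F#5 (beat 9) — neighbor tone.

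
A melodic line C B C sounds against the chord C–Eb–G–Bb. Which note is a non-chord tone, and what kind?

B is a neighbor tone.

The harmony at that moment is C minor seventh chord (C, Eb, G, Bb); B is not a chord tone.
It is approached by step down from C and left by step up to C.
Step away and step back to the same note — a neighbor tone (lower neighbor).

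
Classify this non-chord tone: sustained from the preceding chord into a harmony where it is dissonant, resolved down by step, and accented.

Suspension.

Approach: by preparation — the pitch is first a chord tone, then held (tied or repeated) while the harmony changes under it. Departure: down by step. Metric position: strong.
A prepared dissonance that resolves downward by step — a suspension. (The same figure resolving upward would be a retardation.)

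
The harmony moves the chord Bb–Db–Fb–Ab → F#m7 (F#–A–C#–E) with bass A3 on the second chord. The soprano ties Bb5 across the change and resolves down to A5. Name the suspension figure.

At the second chord the bass is A3. The suspended Bb5 lies a ninth above the bass; after resolving down by step to A5, the interval above the bass becomes an octave.
Suspension figures are named by those two intervals: 9–8.

9–8 suspension.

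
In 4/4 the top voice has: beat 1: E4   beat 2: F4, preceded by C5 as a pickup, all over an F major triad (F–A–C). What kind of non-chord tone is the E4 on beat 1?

The harmony at that moment is F major triad (F, A, C); E4 is not a chord tone.
It is approached by leap down from C5 and left by step up to F4.
Leap in, step out, metrically accented — an appoggiatura.

Appoggiatura.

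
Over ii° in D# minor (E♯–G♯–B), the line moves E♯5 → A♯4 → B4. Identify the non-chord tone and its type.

The harmony at that moment is E♯ diminished triad (E♯, G♯, B); A♯4 is not a chord tone.
It is approached by leap down from E♯5 and left by step up to B4.
Leap in, step out — an appoggiatura.

A♯4 is an appoggiatura.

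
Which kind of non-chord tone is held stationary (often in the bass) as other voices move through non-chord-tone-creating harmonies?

Approach: none. Departure: none — a single pitch is sustained while the chords change around it, passing through harmonies that do not contain it.
No melodic motion at all; the dissonance is created entirely by the moving harmonies against the stationary note — a pedal tone (pedal point).

Pedal tone.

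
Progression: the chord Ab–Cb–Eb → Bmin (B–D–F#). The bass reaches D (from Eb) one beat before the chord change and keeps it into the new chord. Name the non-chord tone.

The harmony at that moment is Ab minor triad (Ab, Cb, Eb); D is not a chord tone.
It is approached by step down from Eb and then sustained as the same pitch into the next harmony.
Arriving early and becoming a chord tone when the harmony changes — an anticipation.

D is an anticipation.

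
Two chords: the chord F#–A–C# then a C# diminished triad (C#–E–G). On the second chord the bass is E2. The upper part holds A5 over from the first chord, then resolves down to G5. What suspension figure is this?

At the second chord the bass is E2. The suspended A5 lies a fourth above the bass; after resolving down by step to G5, the interval above the bass becomes a third.
Suspension figures are named by those two intervals: 4–3.

4–3 suspension.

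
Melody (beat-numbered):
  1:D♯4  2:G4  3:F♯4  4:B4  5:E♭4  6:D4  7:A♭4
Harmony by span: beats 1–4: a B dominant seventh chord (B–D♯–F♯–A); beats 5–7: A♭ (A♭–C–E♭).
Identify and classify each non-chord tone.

G4 (beat 2) — appoggiatura; D4 (beat 6) — escape tone.

The harmony at that moment is B dominant seventh chord (B, D♯, F♯, A); G4 is not a chord tone.
It is approached by leap up from D♯4 and left by step down to F♯4.
Leap in, step out — an appoggiatura.
The harmony at that moment is A♭ major triad (A♭, C, E♭); D4 is not a chord tone.
It is approached by step down from E♭4 and left by leap up to A♭4.
Step in, leap out — an escape tone.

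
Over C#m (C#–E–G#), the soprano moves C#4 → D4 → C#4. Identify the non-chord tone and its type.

The harmony at that moment is C# minor triad (C#, E, G#); D4 is not a chord tone.
It is approached by step up from C#4 and left by step down to C#4.
Step away and step back to the same note — a neighbor tone (upper neighbor).

D4 is a neighbor tone.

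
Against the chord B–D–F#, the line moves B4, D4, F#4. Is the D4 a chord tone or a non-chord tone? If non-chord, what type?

B minor triad contains B, D, F#; D is the third, so it is a chord tone.

Chord tone (the third of B minor triad).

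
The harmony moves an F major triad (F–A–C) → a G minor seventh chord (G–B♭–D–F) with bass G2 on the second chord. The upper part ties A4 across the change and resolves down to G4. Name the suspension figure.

9–8 suspension.

At the second chord the bass is G2. The suspended A4 lies a ninth above the bass; after resolving down by step to G4, the interval above the bass becomes an octave.
Suspension figures are named by those two intervals: 9–8.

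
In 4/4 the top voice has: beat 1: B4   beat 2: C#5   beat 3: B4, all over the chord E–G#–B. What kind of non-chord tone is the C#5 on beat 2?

Upper neighbor tone.

The harmony at that moment is E major triad (E, G#, B); C#5 is not a chord tone.
It is approached by step up from B4 and left by step down to B4.
Step away and step back to the same note — a neighbor tone (upper neighbor).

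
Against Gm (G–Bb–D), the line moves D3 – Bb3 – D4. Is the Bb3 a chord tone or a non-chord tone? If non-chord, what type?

G minor triad contains G, Bb, D; Bb is the third, so it is a chord tone.

Chord tone (the third of G minor triad).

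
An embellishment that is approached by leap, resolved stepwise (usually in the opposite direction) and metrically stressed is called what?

Appoggiatura.

Approach: by leap. Departure: by step. Metric position: strong.
Leap in, step out, in a metrically strong position — an appoggiatura. (It is the mirror image of the escape tone, which steps in and leaps out from a weak position.)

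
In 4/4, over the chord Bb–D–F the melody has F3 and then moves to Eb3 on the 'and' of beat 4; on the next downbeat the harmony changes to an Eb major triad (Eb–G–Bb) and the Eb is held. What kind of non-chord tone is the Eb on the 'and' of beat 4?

The harmony at that moment is Bb major triad (Bb, D, F); Eb3 is not a chord tone.
It is approached by step down from F3 and then sustained as the same pitch into the next harmony.
Arriving early and becoming a chord tone when the harmony changes — an anticipation.

Anticipation.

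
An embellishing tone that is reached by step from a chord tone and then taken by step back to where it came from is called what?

Approach: by step. Departure: by step in the opposite direction, back to the starting pitch.
Stepwise on both sides but reversing to return to the same chord tone — a neighbor tone. (Had it continued onward in the same direction it would be a passing tone instead.)

Neighbor tone.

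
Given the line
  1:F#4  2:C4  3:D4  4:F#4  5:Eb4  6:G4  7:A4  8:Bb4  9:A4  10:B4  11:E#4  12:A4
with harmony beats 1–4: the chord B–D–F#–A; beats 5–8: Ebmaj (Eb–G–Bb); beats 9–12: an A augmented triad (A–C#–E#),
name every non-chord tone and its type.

The harmony at that moment is B minor seventh chord (B, D, F#, A); C4 is not a chord tone.
It is approached by leap down from F#4 and left by step up to D4.
Leap in, step out — an appoggiatura.
The harmony at that moment is Eb major triad (Eb, G, Bb); A4 is not a chord tone.
It is approached by step up from G4 and left by step up to Bb4.
Step in, step out in the same direction — a passing tone.
The harmony at that moment is A augmented triad (A, C#, E#); B4 is not a chord tone.
It is approached by step up from A4 and left by leap down to E#4.
Step in, leap out — an escape tone.

C4 (beat 2) — appoggiatura; A4 (beat 7) — passing tone; B4 (beat 10) — escape tone.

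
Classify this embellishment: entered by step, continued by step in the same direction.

Approach: by step. Departure: by step, continuing in the same direction.
Stepwise on both sides with no change of direction means the note fills in the space between two different chord tones — a passing tone. (Had it turned back to its starting note it would be a neighbor tone instead.)

Passing tone.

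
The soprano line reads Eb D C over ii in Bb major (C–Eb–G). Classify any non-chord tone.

D is a passing tone.

The harmony at that moment is C minor triad (C, Eb, G); D is not a chord tone.
It is approached by step down from Eb and left by step down to C.
Step in, step out in the same direction — a passing tone.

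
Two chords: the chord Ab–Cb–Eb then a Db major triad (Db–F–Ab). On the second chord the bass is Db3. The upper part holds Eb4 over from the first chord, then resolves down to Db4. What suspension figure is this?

At the second chord the bass is Db3. The suspended Eb4 lies a ninth above the bass; after resolving down by step to Db4, the interval above the bass becomes an octave.
Suspension figures are named by those two intervals: 9–8.

9–8 suspension.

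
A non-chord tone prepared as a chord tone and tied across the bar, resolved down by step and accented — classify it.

Suspension.

Approach: by preparation — the pitch is first a chord tone, then held (tied or repeated) while the harmony changes under it. Departure: down by step. Metric position: strong.
A prepared dissonance that resolves downward by step — a suspension. (The same figure resolving upward would be a retardation.)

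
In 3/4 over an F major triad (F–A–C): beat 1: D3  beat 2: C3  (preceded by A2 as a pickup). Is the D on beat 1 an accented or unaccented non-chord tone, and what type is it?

Accented appoggiatura.

The harmony at that moment is F major triad (F, A, C); D3 is not a chord tone.
It is approached by leap up from A2 and left by step down to C3.
Leap in, step out — an appoggiatura.
It falls on the downbeat, so it is accented.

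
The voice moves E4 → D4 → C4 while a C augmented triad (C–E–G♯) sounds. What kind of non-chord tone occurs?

D4 is a passing tone.

The harmony at that moment is C augmented triad (C, E, G♯); D4 is not a chord tone.
It is approached by step down from E4 and left by step down to C4.
Step in, step out in the same direction — a passing tone.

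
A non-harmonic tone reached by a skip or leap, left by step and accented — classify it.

Approach: by leap. Departure: by step. Metric position: strong.
Leap in, step out, in a metrically strong position — an appoggiatura. (It is the mirror image of the escape tone, which steps in and leaps out from a weak position.)

Appoggiatura.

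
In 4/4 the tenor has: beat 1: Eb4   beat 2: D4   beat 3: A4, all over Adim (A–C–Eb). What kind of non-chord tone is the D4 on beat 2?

Escape tone.

The harmony at that moment is A diminished triad (A, C, Eb); D4 is not a chord tone.
It is approached by step down from Eb4 and left by leap up to A4.
Step in, leap out, on a weak beat — an escape tone.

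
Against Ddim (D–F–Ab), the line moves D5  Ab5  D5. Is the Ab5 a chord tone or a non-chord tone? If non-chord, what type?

Chord tone (the fifth of D diminished triad).

D diminished triad contains D, F, Ab; Ab is the fifth, so it is a chord tone.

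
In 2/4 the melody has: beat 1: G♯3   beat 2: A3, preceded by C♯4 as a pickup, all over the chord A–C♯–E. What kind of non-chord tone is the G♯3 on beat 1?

The harmony at that moment is A major triad (A, C♯, E); G♯3 is not a chord tone.
It is approached by leap down from C♯4 and left by step up to A3.
Leap in, step out, metrically accented — an appoggiatura.

Appoggiatura.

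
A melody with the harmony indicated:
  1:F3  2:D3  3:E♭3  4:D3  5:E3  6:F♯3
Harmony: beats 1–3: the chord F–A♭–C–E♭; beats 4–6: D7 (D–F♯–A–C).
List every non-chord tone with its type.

The harmony at that moment is F minor seventh chord (F, A♭, C, E♭); D3 is not a chord tone.
It is approached by leap down from F3 and left by step up to E♭3.
Leap in, step out — an appoggiatura.
The harmony at that moment is D dominant seventh chord (D, F♯, A, C); E3 is not a chord tone.
It is approached by step up from D3 and left by step up to F♯3.
Step in, step out in the same direction — a passing tone.

D3 (beat 2) — appoggiatura; E3 (beat 5) — passing tone.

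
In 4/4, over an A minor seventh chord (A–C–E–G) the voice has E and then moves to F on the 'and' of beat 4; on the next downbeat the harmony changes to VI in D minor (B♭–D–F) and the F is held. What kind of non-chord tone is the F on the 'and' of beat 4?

Anticipation.

The harmony at that moment is A minor seventh chord (A, C, E, G); F is not a chord tone.
It is approached by step up from E and then sustained as the same pitch into the next harmony.
Arriving early and becoming a chord tone when the harmony changes — an anticipation.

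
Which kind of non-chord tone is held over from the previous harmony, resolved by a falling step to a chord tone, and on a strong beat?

Approach: by preparation — the pitch is first a chord tone, then held (tied or repeated) while the harmony changes under it. Departure: down by step. Metric position: strong.
A prepared dissonance that resolves downward by step — a suspension. (The same figure resolving upward would be a retardation.)

Suspension.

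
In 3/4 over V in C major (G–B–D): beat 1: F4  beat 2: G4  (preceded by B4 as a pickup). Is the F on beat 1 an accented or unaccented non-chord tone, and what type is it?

The harmony at that moment is G major triad (G, B, D); F4 is not a chord tone.
It is approached by leap down from B4 and left by step up to G4.
Leap in, step out — an appoggiatura.
It falls on the downbeat, so it is accented.

Accented appoggiatura.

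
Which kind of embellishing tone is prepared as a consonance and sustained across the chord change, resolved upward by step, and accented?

Approach: by preparation — the pitch is first a chord tone, then held (tied or repeated) while the harmony changes under it. Departure: up by step. Metric position: strong.
A prepared dissonance that resolves upward by step — a retardation. (The same figure resolving downward would be a suspension.)

Retardation.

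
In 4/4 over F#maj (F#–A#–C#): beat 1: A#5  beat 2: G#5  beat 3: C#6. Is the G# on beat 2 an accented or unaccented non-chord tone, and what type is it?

Unaccented escape tone.

The harmony at that moment is F# major triad (F#, A#, C#); G#5 is not a chord tone.
It is approached by step down from A#5 and left by leap up to C#6.
Step in, leap out — an escape tone.
It falls on a weak beat, so it is unaccented.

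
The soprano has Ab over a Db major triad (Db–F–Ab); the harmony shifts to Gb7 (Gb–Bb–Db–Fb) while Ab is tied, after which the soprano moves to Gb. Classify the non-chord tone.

Ab is a suspension.

The harmony at that moment is Gb dominant seventh chord (Gb, Bb, Db, Fb); Ab is not a chord tone.
It is held over (the same pitch as the preceding Ab) and left by step down to Gb.
Held over from the previous chord and resolving down by step — a suspension.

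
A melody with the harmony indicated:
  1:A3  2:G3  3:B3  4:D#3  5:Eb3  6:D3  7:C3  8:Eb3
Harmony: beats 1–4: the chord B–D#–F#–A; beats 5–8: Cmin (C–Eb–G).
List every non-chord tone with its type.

G3 (beat 2) — escape tone; D3 (beat 6) — passing tone.

The harmony at that moment is B dominant seventh chord (B, D#, F#, A); G3 is not a chord tone.
It is approached by step down from A3 and left by leap up to B3.
Step in, leap out — an escape tone.
The harmony at that moment is C minor triad (C, Eb, G); D3 is not a chord tone.
It is approached by step down from Eb3 and left by step down to C3.
Step in, step out in the same direction — a passing tone.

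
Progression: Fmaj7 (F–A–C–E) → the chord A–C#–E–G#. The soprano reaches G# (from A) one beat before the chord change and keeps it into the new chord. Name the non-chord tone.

G# is an anticipation.

The harmony at that moment is F major seventh chord (F, A, C, E); G# is not a chord tone.
It is approached by step down from A and then sustained as the same pitch into the next harmony.
Arriving early and becoming a chord tone when the harmony changes — an anticipation.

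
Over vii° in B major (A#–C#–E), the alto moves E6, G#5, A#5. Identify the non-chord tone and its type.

The harmony at that moment is A# diminished triad (A#, C#, E); G#5 is not a chord tone.
It is approached by leap down from E6 and left by step up to A#5.
Leap in, step out — an appoggiatura.

G#5 is an appoggiatura.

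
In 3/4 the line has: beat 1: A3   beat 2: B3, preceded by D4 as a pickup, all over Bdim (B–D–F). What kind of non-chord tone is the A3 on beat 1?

Appoggiatura.

The harmony at that moment is B diminished triad (B, D, F); A3 is not a chord tone.
It is approached by leap down from D4 and left by step up to B3.
Leap in, step out, metrically accented — an appoggiatura.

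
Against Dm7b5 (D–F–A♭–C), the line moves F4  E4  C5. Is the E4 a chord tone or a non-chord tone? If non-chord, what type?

The harmony at that moment is D half-diminished seventh chord (D, F, A♭, C); E4 is not a chord tone.
It is approached by step down from F4 and left by leap up to C5.
Step in, leap out — an escape tone.

Non-chord tone — an escape tone.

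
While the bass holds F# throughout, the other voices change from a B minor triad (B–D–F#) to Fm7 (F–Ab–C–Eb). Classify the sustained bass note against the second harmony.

The harmony at that moment is F minor seventh chord (F, Ab, C, Eb); F# is not a chord tone.
It is held over (the same pitch as the preceding F#) and then sustained as the same pitch into the next harmony.
Sustained through a change of harmony — a pedal tone.

Pedal tone (pedal point).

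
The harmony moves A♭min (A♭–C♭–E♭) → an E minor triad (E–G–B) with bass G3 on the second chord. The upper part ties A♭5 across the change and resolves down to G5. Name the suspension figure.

At the second chord the bass is G3. The suspended A♭5 lies a ninth above the bass; after resolving down by step to G5, the interval above the bass becomes an octave.
Suspension figures are named by those two intervals: 9–8.

9–8 suspension.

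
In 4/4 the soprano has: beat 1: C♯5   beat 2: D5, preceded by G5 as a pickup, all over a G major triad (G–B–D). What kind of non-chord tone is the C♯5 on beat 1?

The harmony at that moment is G major triad (G, B, D); C♯5 is not a chord tone.
It is approached by leap down from G5 and left by step up to D5.
Leap in, step out, metrically accented — an appoggiatura.

Appoggiatura.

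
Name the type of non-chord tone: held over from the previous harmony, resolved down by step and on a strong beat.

Suspension.

Approach: by preparation — the pitch is first a chord tone, then held (tied or repeated) while the harmony changes under it. Departure: down by step. Metric position: strong.
A prepared dissonance that resolves downward by step — a suspension. (The same figure resolving upward would be a retardation.)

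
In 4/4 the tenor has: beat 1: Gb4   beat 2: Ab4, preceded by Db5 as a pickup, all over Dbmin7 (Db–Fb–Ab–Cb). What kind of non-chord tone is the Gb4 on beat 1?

The harmony at that moment is Db minor seventh chord (Db, Fb, Ab, Cb); Gb4 is not a chord tone.
It is approached by leap down from Db5 and left by step up to Ab4.
Leap in, step out, metrically accented — an appoggiatura.

Appoggiatura.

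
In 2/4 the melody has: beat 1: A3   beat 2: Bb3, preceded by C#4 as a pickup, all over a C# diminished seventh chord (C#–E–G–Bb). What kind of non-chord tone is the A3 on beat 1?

Appoggiatura.

The harmony at that moment is C# diminished seventh chord (C#, E, G, Bb); A3 is not a chord tone.
It is approached by leap down from C#4 and left by step up to Bb3.
Leap in, step out, metrically accented — an appoggiatura.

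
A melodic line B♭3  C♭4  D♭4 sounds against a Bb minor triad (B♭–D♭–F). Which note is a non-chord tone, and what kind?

The harmony at that moment is B♭ minor triad (B♭, D♭, F); C♭4 is not a chord tone.
It is approached by step up from B♭3 and left by step up to D♭4.
Step in, step out in the same direction — a passing tone.

C♭4 is a passing tone.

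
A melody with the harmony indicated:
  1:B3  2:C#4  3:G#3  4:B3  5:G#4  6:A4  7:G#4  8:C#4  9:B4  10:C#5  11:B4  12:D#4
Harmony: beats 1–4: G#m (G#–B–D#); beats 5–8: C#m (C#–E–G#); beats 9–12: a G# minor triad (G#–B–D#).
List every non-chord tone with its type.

C#4 (beat 2) — escape tone; A4 (beat 6) — neighbor tone; C#5 (beat 10) — neighbor tone.

The harmony at that moment is G# minor triad (G#, B, D#); C#4 is not a chord tone.
It is approached by step up from B3 and left by leap down to G#3.
Step in, leap out — an escape tone.
The harmony at that moment is C# minor triad (C#, E, G#); A4 is not a chord tone.
It is approached by step up from G#4 and left by step down to G#4.
Step away and step back to the same note — a neighbor tone (upper neighbor).
The harmony at that moment is G# minor triad (G#, B, D#); C#5 is not a chord tone.
It is approached by step up from B4 and left by step down to B4.
Step away and step back to the same note — a neighbor tone (upper neighbor).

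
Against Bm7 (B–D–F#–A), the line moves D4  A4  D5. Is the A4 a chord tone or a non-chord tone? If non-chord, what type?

Chord tone (the seventh of B minor seventh chord).

B minor seventh chord contains B, D, F#, A; A is the seventh, so it is a chord tone.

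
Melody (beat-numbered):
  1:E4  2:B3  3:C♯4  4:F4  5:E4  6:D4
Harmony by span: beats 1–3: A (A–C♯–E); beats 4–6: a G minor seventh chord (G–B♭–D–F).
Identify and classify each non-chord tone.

B3 (beat 2) — appoggiatura; E4 (beat 5) — passing tone.

The harmony at that moment is A major triad (A, C♯, E); B3 is not a chord tone.
It is approached by leap down from E4 and left by step up to C♯4.
Leap in, step out — an appoggiatura.
The harmony at that moment is G minor seventh chord (G, B♭, D, F); E4 is not a chord tone.
It is approached by step down from F4 and left by step down to D4.
Step in, step out in the same direction — a passing tone.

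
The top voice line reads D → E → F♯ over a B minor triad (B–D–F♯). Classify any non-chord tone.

E is a passing tone.

The harmony at that moment is B minor triad (B, D, F♯); E is not a chord tone.
It is approached by step up from D and left by step up to F♯.
Step in, step out in the same direction — a passing tone.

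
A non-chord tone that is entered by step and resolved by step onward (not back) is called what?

Passing tone.

Approach: by step. Departure: by step, continuing in the same direction.
Stepwise on both sides with no change of direction means the note fills in the space between two different chord tones — a passing tone. (Had it turned back to its starting note it would be a neighbor tone instead.)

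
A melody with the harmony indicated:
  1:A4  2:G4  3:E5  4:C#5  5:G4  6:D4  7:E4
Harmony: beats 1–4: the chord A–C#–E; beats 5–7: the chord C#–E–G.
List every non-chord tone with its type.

G4 (beat 2) — escape tone; D4 (beat 6) — appoggiatura.

The harmony at that moment is A major triad (A, C#, E); G4 is not a chord tone.
It is approached by step down from A4 and left by leap up to E5.
Step in, leap out — an escape tone.
The harmony at that moment is C# diminished triad (C#, E, G); D4 is not a chord tone.
It is approached by leap down from G4 and left by step up to E4.
Leap in, step out — an appoggiatura.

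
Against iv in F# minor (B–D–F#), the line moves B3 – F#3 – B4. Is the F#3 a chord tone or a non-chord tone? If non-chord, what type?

Chord tone (the fifth of B minor triad).

B minor triad contains B, D, F#; F# is the fifth, so it is a chord tone.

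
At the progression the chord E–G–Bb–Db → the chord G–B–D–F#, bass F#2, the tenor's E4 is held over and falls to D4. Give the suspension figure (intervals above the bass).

7–6 suspension.

At the second chord the bass is F#2. The suspended E4 lies a seventh above the bass; after resolving down by step to D4, the interval above the bass becomes a sixth.
Suspension figures are named by those two intervals: 7–6.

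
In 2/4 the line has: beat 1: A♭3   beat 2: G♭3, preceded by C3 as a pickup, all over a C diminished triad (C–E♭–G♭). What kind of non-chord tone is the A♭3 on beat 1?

The harmony at that moment is C diminished triad (C, E♭, G♭); A♭3 is not a chord tone.
It is approached by leap up from C3 and left by step down to G♭3.
Leap in, step out, metrically accented — an appoggiatura.

Appoggiatura.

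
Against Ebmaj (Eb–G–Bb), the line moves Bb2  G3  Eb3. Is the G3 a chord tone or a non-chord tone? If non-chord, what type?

Chord tone (the third of Eb major triad).

Eb major triad contains Eb, G, Bb; G is the third, so it is a chord tone.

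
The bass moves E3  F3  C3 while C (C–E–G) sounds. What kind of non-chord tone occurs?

The harmony at that moment is C major triad (C, E, G); F3 is not a chord tone.
It is approached by step up from E3 and left by leap down to C3.
Step in, leap out — an escape tone.

F3 is an escape tone.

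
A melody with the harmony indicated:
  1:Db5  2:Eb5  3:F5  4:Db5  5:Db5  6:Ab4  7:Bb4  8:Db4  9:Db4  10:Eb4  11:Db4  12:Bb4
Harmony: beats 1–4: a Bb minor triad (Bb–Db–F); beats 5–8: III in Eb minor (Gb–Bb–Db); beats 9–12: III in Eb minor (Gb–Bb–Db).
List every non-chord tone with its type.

Eb5 (beat 2) — passing tone; Ab4 (beat 6) — appoggiatura; Eb4 (beat 10) — neighbor tone.

The harmony at that moment is Bb minor triad (Bb, Db, F); Eb5 is not a chord tone.
It is approached by step up from Db5 and left by step up to F5.
Step in, step out in the same direction — a passing tone.
The harmony at that moment is Gb major triad (Gb, Bb, Db); Ab4 is not a chord tone.
It is approached by leap down from Db5 and left by step up to Bb4.
Leap in, step out — an appoggiatura.
The harmony at that moment is Gb major triad (Gb, Bb, Db); Eb4 is not a chord tone.
It is approached by step up from Db4 and left by step down to Db4.
Step away and step back to the same note — a neighbor tone (upper neighbor).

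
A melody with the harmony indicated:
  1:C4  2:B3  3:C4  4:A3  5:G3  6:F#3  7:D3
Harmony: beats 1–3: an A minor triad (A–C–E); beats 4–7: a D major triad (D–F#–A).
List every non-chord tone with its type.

B3 (beat 2) — neighbor tone; G3 (beat 5) — passing tone.

The harmony at that moment is A minor triad (A, C, E); B3 is not a chord tone.
It is approached by step down from C4 and left by step up to C4.
Step away and step back to the same note — a neighbor tone (lower neighbor).
The harmony at that moment is D major triad (D, F#, A); G3 is not a chord tone.
It is approached by step down from A3 and left by step down to F#3.
Step in, step out in the same direction — a passing tone.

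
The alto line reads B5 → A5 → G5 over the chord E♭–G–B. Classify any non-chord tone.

The harmony at that moment is E♭ augmented triad (E♭, G, B); A5 is not a chord tone.
It is approached by step down from B5 and left by step down to G5.
Step in, step out in the same direction — a passing tone.

A5 is a passing tone.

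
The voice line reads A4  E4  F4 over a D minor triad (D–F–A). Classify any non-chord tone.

The harmony at that moment is D minor triad (D, F, A); E4 is not a chord tone.
It is approached by leap down from A4 and left by step up to F4.
Leap in, step out — an appoggiatura.

E4 is an appoggiatura.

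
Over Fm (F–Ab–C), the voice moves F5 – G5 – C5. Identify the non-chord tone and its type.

The harmony at that moment is F minor triad (F, Ab, C); G5 is not a chord tone.
It is approached by step up from F5 and left by leap down to C5.
Step in, leap out — an escape tone.

G5 is an escape tone.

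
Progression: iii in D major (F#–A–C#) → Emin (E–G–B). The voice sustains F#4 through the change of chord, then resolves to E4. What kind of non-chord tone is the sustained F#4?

The harmony at that moment is E minor triad (E, G, B); F#4 is not a chord tone.
It is held over (the same pitch as the preceding F#4) and left by step down to E4.
Held over from the previous chord and resolving down by step — a suspension.

F#4 is a suspension.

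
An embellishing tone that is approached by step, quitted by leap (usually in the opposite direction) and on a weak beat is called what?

Approach: by step. Departure: by leap. Metric position: weak.
Step in, leap out, from a weak position — an escape tone (échappée). (It is the mirror image of the appoggiatura, which leaps in and steps out on a strong beat.)

Escape tone.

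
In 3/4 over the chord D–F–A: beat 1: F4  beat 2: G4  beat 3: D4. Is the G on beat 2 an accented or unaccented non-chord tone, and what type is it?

Unaccented escape tone.

The harmony at that moment is D minor triad (D, F, A); G4 is not a chord tone.
It is approached by step up from F4 and left by leap down to D4.
Step in, leap out — an escape tone.
It falls on a weak beat, so it is unaccented.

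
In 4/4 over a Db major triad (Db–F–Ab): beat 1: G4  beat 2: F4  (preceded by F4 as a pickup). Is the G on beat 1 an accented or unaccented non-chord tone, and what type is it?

The harmony at that moment is Db major triad (Db, F, Ab); G4 is not a chord tone.
It is approached by step up from F4 and left by step down to F4.
Step away and step back to the same note — a neighbor tone (upper neighbor).
It falls on the downbeat, so it is accented.

Accented neighbor tone.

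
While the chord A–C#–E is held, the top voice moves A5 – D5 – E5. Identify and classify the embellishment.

D5 is an appoggiatura.

The harmony at that moment is A major triad (A, C#, E); D5 is not a chord tone.
It is approached by leap down from A5 and left by step up to E5.
Leap in, step out — an appoggiatura.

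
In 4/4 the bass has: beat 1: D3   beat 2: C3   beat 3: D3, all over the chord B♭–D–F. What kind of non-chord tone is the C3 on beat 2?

The harmony at that moment is B♭ major triad (B♭, D, F); C3 is not a chord tone.
It is approached by step down from D3 and left by step up to D3.
Step away and step back to the same note — a neighbor tone (lower neighbor).

Lower neighbor tone.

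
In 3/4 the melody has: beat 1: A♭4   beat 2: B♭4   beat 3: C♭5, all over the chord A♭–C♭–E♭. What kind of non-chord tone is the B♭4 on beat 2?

The harmony at that moment is A♭ minor triad (A♭, C♭, E♭); B♭4 is not a chord tone.
It is approached by step up from A♭4 and left by step up to C♭5.
Step in, step out in the same direction — a passing tone.

Passing tone.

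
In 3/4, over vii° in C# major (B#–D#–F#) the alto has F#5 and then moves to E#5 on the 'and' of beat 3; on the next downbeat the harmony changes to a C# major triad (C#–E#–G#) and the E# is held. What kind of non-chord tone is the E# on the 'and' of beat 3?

The harmony at that moment is B# diminished triad (B#, D#, F#); E#5 is not a chord tone.
It is approached by step down from F#5 and then sustained as the same pitch into the next harmony.
Arriving early and becoming a chord tone when the harmony changes — an anticipation.

Anticipation.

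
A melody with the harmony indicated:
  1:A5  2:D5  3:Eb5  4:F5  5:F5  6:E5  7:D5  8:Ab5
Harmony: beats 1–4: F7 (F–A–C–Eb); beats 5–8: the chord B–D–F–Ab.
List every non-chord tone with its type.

The harmony at that moment is F dominant seventh chord (F, A, C, Eb); D5 is not a chord tone.
It is approached by leap down from A5 and left by step up to Eb5.
Leap in, step out — an appoggiatura.
The harmony at that moment is B diminished seventh chord (B, D, F, Ab); E5 is not a chord tone.
It is approached by step down from F5 and left by step down to D5.
Step in, step out in the same direction — a passing tone.

D5 (beat 2) — appoggiatura; E5 (beat 6) — passing tone.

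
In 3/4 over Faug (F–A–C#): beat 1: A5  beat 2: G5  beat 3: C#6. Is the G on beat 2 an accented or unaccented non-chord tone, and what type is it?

Unaccented escape tone.

The harmony at that moment is F augmented triad (F, A, C#); G5 is not a chord tone.
It is approached by step down from A5 and left by leap up to C#6.
Step in, leap out — an escape tone.
It falls on a weak beat, so it is unaccented.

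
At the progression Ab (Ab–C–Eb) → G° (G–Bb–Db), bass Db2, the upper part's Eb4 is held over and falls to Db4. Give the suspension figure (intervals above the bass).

At the second chord the bass is Db2. The suspended Eb4 lies a ninth above the bass; after resolving down by step to Db4, the interval above the bass becomes an octave.
Suspension figures are named by those two intervals: 9–8.

9–8 suspension.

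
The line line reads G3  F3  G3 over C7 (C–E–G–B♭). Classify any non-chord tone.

F3 is a neighbor tone.

The harmony at that moment is C dominant seventh chord (C, E, G, B♭); F3 is not a chord tone.
It is approached by step down from G3 and left by step up to G3.
Step away and step back to the same note — a neighbor tone (lower neighbor).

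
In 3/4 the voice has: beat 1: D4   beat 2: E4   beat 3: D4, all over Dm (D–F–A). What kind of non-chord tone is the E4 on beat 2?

The harmony at that moment is D minor triad (D, F, A); E4 is not a chord tone.
It is approached by step up from D4 and left by step down to D4.
Step away and step back to the same note — a neighbor tone (upper neighbor).

Upper neighbor tone.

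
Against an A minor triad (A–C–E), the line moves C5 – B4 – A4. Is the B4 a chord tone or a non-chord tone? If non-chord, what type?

The harmony at that moment is A minor triad (A, C, E); B4 is not a chord tone.
It is approached by step down from C5 and left by step down to A4.
Step in, step out in the same direction — a passing tone.

Non-chord tone — a passing tone.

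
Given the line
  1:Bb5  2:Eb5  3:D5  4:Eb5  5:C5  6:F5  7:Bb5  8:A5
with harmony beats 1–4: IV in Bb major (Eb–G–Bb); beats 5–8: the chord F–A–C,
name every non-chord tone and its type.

The harmony at that moment is Eb major triad (Eb, G, Bb); D5 is not a chord tone.
It is approached by step down from Eb5 and left by step up to Eb5.
Step away and step back to the same note — a neighbor tone (lower neighbor).
The harmony at that moment is F major triad (F, A, C); Bb5 is not a chord tone.
It is approached by leap up from F5 and left by step down to A5.
Leap in, step out — an appoggiatura.

D5 (beat 3) — neighbor tone; Bb5 (beat 7) — appoggiatura.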